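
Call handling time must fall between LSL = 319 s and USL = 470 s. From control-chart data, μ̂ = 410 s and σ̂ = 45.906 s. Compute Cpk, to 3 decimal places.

Cpu = (USL − μ̂) / (3σ̂) = (470 − 410) / (3 × 45.906) = 0.4357; Cpl = (μ̂ − LSL) / (3σ̂) = (410 − 319) / (3 × 45.906) = 0.6608; Cpk = min(Cpu, Cpl) = 0.4357

0.436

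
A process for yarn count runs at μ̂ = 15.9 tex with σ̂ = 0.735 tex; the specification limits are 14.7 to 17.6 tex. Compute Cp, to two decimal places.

0.66

Cp = (USL − LSL) / (6σ̂) = (17.6 − 14.7) / (6 × 0.735) = 2.9000 / 4.4100 = 0.6576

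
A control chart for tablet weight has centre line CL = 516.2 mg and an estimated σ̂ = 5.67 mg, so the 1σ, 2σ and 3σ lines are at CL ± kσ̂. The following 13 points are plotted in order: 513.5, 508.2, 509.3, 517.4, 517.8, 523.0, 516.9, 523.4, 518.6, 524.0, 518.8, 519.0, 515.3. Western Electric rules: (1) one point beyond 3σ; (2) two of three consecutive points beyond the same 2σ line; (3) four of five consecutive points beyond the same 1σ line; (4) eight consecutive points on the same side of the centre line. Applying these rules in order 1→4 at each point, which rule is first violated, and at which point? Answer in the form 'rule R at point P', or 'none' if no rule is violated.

rule 4 at point 11

Zone of each point (C = within 1σ̂, B = 1σ̂–2σ̂, A = 2σ̂–3σ̂, * = beyond 3σ̂; sign = side of CL): 1:-C, 2:-B, 3:-B, 4:+C, 5:+C, 6:+B, 7:+C, 8:+B, 9:+C, 10:+B, 11:+C, 12:+C, 13:-C
Rule 4 (eight consecutive points on the same side of the centre line) is satisfied at point 11.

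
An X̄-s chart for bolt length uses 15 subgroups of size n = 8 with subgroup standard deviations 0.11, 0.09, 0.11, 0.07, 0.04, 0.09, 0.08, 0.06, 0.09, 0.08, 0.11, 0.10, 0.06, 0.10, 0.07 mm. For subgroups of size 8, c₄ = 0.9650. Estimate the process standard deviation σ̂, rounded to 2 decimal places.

0.09

s̄ = (0.11 + 0.09 + 0.11 + 0.07 + 0.04 + 0.09 + 0.08 + 0.06 + 0.09 + 0.08 + 0.11 + 0.10 + 0.06 + 0.10 + 0.07) / 15 = 0.0840
σ̂ = s̄ / c₄ = 0.0840 / 0.9650 = 0.0870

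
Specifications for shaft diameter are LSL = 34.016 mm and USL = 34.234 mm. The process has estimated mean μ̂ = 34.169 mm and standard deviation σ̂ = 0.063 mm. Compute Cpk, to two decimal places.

0.34

Cpu = (USL − μ̂) / (3σ̂) = (34.234 − 34.169) / (3 × 0.063) = 0.3439; Cpl = (μ̂ − LSL) / (3σ̂) = (34.169 − 34.016) / (3 × 0.063) = 0.8095; Cpk = min(Cpu, Cpl) = 0.3439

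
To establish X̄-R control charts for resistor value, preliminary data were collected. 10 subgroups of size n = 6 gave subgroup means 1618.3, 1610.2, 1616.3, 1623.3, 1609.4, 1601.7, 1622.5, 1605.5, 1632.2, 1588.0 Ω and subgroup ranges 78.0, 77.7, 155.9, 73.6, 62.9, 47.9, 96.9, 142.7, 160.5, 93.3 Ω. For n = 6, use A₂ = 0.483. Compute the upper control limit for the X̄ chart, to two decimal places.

X̄̄ = (1618.3 + 1610.2 + 1616.3 + 1623.3 + 1609.4 + 1601.7 + 1622.5 + 1605.5 + 1632.2 + 1588.0) / 10 = 16127.4000 / 10 = 1612.7400
R̄ = (78.0 + 77.7 + 155.9 + 73.6 + 62.9 + 47.9 + 96.9 + 142.7 + 160.5 + 93.3) / 10 = 989.4000 / 10 = 98.9400
UCL = X̄̄ + A₂·R̄ = 1612.7400 + 0.483 × 98.9400 = 1660.5280

1660.53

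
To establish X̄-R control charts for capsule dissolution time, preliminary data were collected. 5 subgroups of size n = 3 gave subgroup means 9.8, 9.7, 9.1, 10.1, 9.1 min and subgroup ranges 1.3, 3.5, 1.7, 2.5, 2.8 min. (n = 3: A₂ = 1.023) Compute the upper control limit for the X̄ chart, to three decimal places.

X̄̄ = (9.8 + 9.7 + 9.1 + 10.1 + 9.1) / 5 = 47.8000 / 5 = 9.5600
R̄ = (1.3 + 3.5 + 1.7 + 2.5 + 2.8) / 5 = 11.8000 / 5 = 2.3600
UCL = X̄̄ + A₂·R̄ = 9.5600 + 1.023 × 2.3600 = 11.9743

11.974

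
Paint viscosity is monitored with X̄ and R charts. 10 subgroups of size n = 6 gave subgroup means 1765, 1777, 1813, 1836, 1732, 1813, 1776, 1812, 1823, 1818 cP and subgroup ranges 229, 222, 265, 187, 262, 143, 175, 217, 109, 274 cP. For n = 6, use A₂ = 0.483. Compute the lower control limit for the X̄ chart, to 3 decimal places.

X̄̄ = (1765 + 1777 + 1813 + 1836 + 1732 + 1813 + 1776 + 1812 + 1823 + 1818) / 10 = 17965.0000 / 10 = 1796.5000
R̄ = (229 + 222 + 265 + 187 + 262 + 143 + 175 + 217 + 109 + 274) / 10 = 2083.0000 / 10 = 208.3000
LCL = X̄̄ − A₂·R̄ = 1796.5000 − 0.483 × 208.3000 = 1695.8911

1695.891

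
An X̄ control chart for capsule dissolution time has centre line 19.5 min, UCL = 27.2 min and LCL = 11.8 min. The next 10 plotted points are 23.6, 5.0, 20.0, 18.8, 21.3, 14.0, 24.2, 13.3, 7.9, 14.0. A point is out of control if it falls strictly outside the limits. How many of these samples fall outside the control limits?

Compare each point to [11.8, 27.2]: sample 2 = 5.0 < LCL; sample 9 = 7.9 < LCL.

2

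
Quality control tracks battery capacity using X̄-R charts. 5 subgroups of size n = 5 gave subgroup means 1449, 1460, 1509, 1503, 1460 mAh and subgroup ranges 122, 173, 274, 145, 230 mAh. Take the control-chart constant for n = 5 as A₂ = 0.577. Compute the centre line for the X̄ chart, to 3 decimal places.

X̄̄ = (1449 + 1460 + 1509 + 1503 + 1460) / 5 = 7381.0000 / 5 = 1476.2000
CL = X̄̄ = 1476.2000

1476.200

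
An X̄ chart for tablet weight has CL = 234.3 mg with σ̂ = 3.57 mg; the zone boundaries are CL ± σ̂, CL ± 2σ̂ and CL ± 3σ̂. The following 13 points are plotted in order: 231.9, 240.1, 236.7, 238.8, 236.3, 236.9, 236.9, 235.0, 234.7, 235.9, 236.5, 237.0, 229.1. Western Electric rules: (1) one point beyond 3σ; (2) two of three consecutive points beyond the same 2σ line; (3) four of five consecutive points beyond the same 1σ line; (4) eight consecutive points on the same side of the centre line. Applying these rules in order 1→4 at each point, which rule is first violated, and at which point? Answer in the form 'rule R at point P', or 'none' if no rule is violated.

Zone of each point (C = within 1σ̂, B = 1σ̂–2σ̂, A = 2σ̂–3σ̂, * = beyond 3σ̂; sign = side of CL): 1:-C, 2:+B, 3:+C, 4:+B, 5:+C, 6:+C, 7:+C, 8:+C, 9:+C, 10:+C, 11:+C, 12:+C, 13:-B
Rule 4 (eight consecutive points on the same side of the centre line) is satisfied at point 9.

rule 4 at point 9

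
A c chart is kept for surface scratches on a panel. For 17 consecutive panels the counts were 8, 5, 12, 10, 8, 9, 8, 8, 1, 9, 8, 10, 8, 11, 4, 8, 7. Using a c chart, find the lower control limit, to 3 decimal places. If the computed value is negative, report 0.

c̄ = (8 + 5 + 12 + 10 + 8 + 9 + 8 + 8 + 1 + 9 + 8 + 10 + 8 + 11 + 4 + 8 + 7) / 17 = 134 / 17 = 7.8824
LCL = c̄ − 3√c̄ = 7.8824 − 3 × 2.8076 = -0.5403 → 0 (cannot be negative)

0.000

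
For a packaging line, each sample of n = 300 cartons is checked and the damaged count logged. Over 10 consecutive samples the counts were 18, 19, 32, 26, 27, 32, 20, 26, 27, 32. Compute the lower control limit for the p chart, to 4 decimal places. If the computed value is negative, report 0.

p̄ = Σdᵢ / (k·n) = 259 / (10 × 300) = 0.08633
LCL = p̄ − 3·√(p̄(1−p̄)/n) = 0.08633 − 3 × 0.01622 = 0.03769

0.0377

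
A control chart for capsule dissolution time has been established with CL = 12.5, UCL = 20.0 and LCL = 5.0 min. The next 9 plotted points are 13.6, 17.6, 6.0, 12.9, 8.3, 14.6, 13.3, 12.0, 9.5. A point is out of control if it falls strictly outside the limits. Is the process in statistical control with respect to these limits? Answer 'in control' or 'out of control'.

All 9 points lie within [5.0, 20.0].

in control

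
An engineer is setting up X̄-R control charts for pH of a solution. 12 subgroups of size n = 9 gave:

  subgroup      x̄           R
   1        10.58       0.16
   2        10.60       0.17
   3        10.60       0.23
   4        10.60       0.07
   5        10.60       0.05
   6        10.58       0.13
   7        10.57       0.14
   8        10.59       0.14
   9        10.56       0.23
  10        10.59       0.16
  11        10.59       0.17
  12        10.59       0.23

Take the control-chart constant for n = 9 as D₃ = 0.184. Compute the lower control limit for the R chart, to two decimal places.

R̄ = (0.16 + 0.17 + 0.23 + 0.07 + 0.05 + 0.13 + 0.14 + 0.14 + 0.23 + 0.16 + 0.17 + 0.23) / 12 = 1.8800 / 12 = 0.1567
LCL_R = D₃·R̄ = 0.184 × 0.1567 = 0.0288

0.03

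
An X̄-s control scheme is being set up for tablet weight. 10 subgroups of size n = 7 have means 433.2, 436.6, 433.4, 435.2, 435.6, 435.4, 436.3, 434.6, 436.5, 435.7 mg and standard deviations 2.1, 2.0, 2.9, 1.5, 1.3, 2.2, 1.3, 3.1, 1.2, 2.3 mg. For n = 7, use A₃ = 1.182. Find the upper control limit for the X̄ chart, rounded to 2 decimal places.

437.60

X̄̄ = (433.2 + 436.6 + 433.4 + 435.2 + 435.6 + 435.4 + 436.3 + 434.6 + 436.5 + 435.7) / 10 = 435.2500
s̄ = (2.1 + 2.0 + 2.9 + 1.5 + 1.3 + 2.2 + 1.3 + 3.1 + 1.2 + 2.3) / 10 = 1.9900
UCL = X̄̄ + A₃·s̄ = 435.2500 + 1.182 × 1.9900 = 437.6022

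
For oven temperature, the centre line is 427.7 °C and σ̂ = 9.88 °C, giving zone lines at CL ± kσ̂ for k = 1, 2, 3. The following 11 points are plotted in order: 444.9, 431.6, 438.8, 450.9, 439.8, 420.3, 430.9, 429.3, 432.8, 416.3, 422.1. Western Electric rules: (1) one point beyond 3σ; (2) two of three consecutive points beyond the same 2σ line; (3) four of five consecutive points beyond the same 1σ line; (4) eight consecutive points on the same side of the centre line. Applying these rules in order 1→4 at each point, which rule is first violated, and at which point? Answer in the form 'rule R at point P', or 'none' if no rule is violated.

Zone of each point (C = within 1σ̂, B = 1σ̂–2σ̂, A = 2σ̂–3σ̂, * = beyond 3σ̂; sign = side of CL): 1:+B, 2:+C, 3:+B, 4:+A, 5:+B, 6:-C, 7:+C, 8:+C, 9:+C, 10:-B, 11:-C
Rule 3 (four of five consecutive points beyond the same 1σ limit) is satisfied at point 5.

rule 3 at point 5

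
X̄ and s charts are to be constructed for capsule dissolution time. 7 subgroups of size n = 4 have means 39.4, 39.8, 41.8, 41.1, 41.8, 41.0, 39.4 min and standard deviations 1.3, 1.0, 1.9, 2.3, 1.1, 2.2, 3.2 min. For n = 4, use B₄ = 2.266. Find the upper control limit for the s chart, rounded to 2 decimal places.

4.21

s̄ = (1.3 + 1.0 + 1.9 + 2.3 + 1.1 + 2.2 + 3.2) / 7 = 1.8571
UCL_s = B₄·s̄ = 2.266 × 1.8571 = 4.2083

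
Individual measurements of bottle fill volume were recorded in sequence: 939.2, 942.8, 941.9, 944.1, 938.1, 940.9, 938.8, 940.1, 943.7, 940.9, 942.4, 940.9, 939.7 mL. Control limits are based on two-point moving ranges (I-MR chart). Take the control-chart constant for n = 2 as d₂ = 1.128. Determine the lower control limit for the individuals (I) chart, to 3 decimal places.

X̄ = (939.2 + 942.8 + 941.9 + 944.1 + 938.1 + 940.9 + 938.8 + 940.1 + 943.7 + 940.9 + 942.4 + 940.9 + 939.7) / 13 = 941.0385
Moving ranges: 3.6, 0.9, 2.2, 6.0, 2.8, 2.1, 1.3, 3.6, 2.8, 1.5, 1.5, 1.2; M̄R̄ = 29.5000 / 12 = 2.4583
LCL = X̄ − 3·M̄R̄/d₂ = 941.0385 − 3 × 2.4583 / 1.128 = 934.5003

934.500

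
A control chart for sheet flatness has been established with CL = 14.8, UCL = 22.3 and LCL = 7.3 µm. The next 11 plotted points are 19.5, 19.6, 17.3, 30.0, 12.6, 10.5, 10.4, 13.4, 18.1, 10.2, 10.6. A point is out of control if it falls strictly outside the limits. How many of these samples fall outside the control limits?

Compare each point to [7.3, 22.3]: sample 4 = 30.0 > UCL.

1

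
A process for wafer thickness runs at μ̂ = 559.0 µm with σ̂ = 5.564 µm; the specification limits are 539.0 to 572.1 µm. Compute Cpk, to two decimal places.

0.78

Cpu = (USL − μ̂) / (3σ̂) = (572.1 − 559.0) / (3 × 5.564) = 0.7848; Cpl = (μ̂ − LSL) / (3σ̂) = (559.0 − 539.0) / (3 × 5.564) = 1.1982; Cpk = min(Cpu, Cpl) = 0.7848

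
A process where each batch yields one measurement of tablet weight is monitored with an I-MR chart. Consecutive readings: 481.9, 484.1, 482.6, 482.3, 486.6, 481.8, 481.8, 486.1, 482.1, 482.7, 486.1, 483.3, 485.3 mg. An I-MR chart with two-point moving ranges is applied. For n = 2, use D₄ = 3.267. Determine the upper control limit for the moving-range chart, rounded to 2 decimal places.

Moving ranges: 2.2, 1.5, 0.3, 4.3, 4.8, 0.0, 4.3, 4.0, 0.6, 3.4, 2.8, 2.0; M̄R̄ = 30.2000 / 12 = 2.5167
UCL_MR = D₄·M̄R̄ = 3.267 × 2.5167 = 8.2219

8.22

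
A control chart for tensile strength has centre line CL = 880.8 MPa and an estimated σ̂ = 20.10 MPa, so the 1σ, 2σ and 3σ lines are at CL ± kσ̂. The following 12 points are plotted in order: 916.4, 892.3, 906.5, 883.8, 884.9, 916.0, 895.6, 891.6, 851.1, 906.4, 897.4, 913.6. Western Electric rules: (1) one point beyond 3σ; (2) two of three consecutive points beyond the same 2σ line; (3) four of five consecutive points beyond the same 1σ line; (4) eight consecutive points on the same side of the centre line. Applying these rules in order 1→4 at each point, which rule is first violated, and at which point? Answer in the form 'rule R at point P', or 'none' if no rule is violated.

Zone of each point (C = within 1σ̂, B = 1σ̂–2σ̂, A = 2σ̂–3σ̂, * = beyond 3σ̂; sign = side of CL): 1:+B, 2:+C, 3:+B, 4:+C, 5:+C, 6:+B, 7:+C, 8:+C, 9:-B, 10:+B, 11:+C, 12:+B
Rule 4 (eight consecutive points on the same side of the centre line) is satisfied at point 8.

rule 4 at point 8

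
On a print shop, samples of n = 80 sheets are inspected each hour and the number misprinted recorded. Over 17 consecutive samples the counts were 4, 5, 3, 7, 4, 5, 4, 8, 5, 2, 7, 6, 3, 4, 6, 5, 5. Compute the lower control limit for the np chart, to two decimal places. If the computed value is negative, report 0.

p̄ = Σdᵢ / (k·n) = 83 / (17 × 80) = 0.06103
LCL = np̄ − 3·√(np̄(1−p̄)) = 4.8824 − 3 × 2.1411 = -1.5410 → 0 (negative, so LCL = 0)

0.00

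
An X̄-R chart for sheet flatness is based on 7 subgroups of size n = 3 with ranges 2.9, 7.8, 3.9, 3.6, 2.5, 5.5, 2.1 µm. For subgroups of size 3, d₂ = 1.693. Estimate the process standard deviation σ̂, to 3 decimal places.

R̄ = (2.9 + 7.8 + 3.9 + 3.6 + 2.5 + 5.5 + 2.1) / 7 = 4.0429
σ̂ = R̄ / d₂ = 4.0429 / 1.693 = 2.3880

2.388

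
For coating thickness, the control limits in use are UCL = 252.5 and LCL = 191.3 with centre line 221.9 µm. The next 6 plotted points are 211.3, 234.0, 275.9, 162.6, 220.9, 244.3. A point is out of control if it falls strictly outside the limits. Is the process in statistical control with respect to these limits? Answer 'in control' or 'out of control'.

out of control

Compare each point to [191.3, 252.5]: sample 3 = 275.9 > UCL; sample 4 = 162.6 < LCL.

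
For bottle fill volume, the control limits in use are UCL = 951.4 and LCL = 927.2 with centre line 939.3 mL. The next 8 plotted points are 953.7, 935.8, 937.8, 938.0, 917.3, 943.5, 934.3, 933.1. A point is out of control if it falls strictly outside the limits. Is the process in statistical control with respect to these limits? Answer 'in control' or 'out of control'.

out of control

Compare each point to [927.2, 951.4]: sample 1 = 953.7 > UCL; sample 5 = 917.3 < LCL.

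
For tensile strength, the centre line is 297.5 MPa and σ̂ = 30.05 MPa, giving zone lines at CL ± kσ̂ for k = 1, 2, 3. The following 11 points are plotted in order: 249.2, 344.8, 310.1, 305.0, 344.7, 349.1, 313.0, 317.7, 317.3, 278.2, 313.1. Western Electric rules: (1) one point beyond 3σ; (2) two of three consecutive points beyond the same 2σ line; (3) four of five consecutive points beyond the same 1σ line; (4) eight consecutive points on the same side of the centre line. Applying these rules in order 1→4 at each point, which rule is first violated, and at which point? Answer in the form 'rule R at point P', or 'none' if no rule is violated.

Zone of each point (C = within 1σ̂, B = 1σ̂–2σ̂, A = 2σ̂–3σ̂, * = beyond 3σ̂; sign = side of CL): 1:-B, 2:+B, 3:+C, 4:+C, 5:+B, 6:+B, 7:+C, 8:+C, 9:+C, 10:-C, 11:+C
Rule 4 (eight consecutive points on the same side of the centre line) is satisfied at point 9.

rule 4 at point 9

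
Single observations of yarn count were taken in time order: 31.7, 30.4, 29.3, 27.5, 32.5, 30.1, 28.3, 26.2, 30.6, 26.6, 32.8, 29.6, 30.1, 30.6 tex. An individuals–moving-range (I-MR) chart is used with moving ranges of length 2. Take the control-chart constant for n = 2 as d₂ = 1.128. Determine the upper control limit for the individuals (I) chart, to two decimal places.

36.75

X̄ = (31.7 + 30.4 + 29.3 + 27.5 + 32.5 + 30.1 + 28.3 + 26.2 + 30.6 + 26.6 + 32.8 + 29.6 + 30.1 + 30.6) / 14 = 29.7357
Moving ranges: 1.3, 1.1, 1.8, 5.0, 2.4, 1.8, 2.1, 4.4, 4.0, 6.2, 3.2, 0.5, 0.5; M̄R̄ = 34.3000 / 13 = 2.6385
UCL = X̄ + 3·M̄R̄/d₂ = 29.7357 + 3 × 2.6385 / 1.128 = 36.7529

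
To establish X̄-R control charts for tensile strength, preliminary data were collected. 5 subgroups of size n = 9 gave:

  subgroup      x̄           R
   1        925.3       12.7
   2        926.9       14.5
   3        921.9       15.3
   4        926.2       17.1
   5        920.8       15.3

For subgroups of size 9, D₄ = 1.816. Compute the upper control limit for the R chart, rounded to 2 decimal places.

27.20

R̄ = (12.7 + 14.5 + 15.3 + 17.1 + 15.3) / 5 = 74.9000 / 5 = 14.9800
UCL_R = D₄·R̄ = 1.816 × 14.9800 = 27.2037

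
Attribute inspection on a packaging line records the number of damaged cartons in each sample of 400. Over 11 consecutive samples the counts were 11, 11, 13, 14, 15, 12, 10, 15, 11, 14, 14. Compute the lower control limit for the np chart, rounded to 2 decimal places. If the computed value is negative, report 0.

2.20

p̄ = Σdᵢ / (k·n) = 140 / (11 × 400) = 0.03182
LCL = np̄ − 3·√(np̄(1−p̄)) = 12.7273 − 3 × 3.5103 = 2.1963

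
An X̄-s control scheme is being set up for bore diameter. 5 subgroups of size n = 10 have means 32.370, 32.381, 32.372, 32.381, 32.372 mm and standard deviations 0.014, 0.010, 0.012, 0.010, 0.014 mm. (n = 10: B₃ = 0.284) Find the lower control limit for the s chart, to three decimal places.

0.003

s̄ = (0.014 + 0.010 + 0.012 + 0.010 + 0.014) / 5 = 0.0120
LCL_s = B₃·s̄ = 0.284 × 0.0120 = 0.0034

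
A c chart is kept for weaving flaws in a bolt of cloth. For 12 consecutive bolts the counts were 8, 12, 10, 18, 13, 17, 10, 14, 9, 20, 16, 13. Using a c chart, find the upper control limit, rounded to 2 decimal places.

24.29

c̄ = (8 + 12 + 10 + 18 + 13 + 17 + 10 + 14 + 9 + 20 + 16 + 13) / 12 = 160 / 12 = 13.3333
UCL = c̄ + 3√c̄ = 13.3333 + 3 × √13.3333 = 13.3333 + 3 × 3.6515 = 24.2878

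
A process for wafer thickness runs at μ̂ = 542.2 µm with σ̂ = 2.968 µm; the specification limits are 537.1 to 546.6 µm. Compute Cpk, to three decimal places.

0.494

Cpu = (USL − μ̂) / (3σ̂) = (546.6 − 542.2) / (3 × 2.968) = 0.4942; Cpl = (μ̂ − LSL) / (3σ̂) = (542.2 − 537.1) / (3 × 2.968) = 0.5728; Cpk = min(Cpu, Cpl) = 0.4942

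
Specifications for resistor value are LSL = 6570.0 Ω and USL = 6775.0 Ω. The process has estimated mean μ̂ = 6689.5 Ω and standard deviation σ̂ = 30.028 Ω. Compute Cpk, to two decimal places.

0.95

Cpu = (USL − μ̂) / (3σ̂) = (6775.0 − 6689.5) / (3 × 30.028) = 0.9491; Cpl = (μ̂ − LSL) / (3σ̂) = (6689.5 − 6570.0) / (3 × 30.028) = 1.3265; Cpk = min(Cpu, Cpl) = 0.9491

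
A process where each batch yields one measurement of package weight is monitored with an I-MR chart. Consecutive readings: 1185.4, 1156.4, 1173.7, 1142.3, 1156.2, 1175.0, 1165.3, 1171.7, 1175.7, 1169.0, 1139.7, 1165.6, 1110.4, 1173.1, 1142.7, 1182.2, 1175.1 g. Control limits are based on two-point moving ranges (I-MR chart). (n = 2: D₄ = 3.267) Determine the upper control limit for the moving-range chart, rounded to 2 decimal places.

79.08

Moving ranges: 29.0, 17.3, 31.4, 13.9, 18.8, 9.7, 6.4, 4.0, 6.7, 29.3, 25.9, 55.2, 62.7, 30.4, 39.5, 7.1; M̄R̄ = 387.3000 / 16 = 24.2063
UCL_MR = D₄·M̄R̄ = 3.267 × 24.2063 = 79.0818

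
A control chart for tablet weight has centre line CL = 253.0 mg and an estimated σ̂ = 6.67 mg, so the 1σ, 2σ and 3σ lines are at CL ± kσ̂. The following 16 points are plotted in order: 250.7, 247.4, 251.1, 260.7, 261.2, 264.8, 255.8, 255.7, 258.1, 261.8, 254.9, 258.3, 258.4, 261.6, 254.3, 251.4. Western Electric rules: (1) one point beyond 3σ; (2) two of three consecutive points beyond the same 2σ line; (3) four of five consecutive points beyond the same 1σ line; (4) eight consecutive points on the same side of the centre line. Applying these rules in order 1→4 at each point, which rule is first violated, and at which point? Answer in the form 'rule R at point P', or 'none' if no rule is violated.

rule 4 at point 11

Zone of each point (C = within 1σ̂, B = 1σ̂–2σ̂, A = 2σ̂–3σ̂, * = beyond 3σ̂; sign = side of CL): 1:-C, 2:-C, 3:-C, 4:+B, 5:+B, 6:+B, 7:+C, 8:+C, 9:+C, 10:+B, 11:+C, 12:+C, 13:+C, 14:+B, 15:+C, 16:-C
Rule 4 (eight consecutive points on the same side of the centre line) is satisfied at point 11.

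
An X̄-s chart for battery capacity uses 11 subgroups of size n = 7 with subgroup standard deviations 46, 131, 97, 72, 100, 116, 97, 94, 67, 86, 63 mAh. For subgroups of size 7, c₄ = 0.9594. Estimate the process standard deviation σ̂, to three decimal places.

s̄ = (46 + 131 + 97 + 72 + 100 + 116 + 97 + 94 + 67 + 86 + 63) / 11 = 88.0909
σ̂ = s̄ / c₄ = 88.0909 / 0.9594 = 91.8188

91.819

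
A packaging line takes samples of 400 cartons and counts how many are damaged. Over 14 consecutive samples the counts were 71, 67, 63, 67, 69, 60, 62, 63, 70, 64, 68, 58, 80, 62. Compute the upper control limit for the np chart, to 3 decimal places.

88.271

p̄ = Σdᵢ / (k·n) = 924 / (14 × 400) = 0.16500
UCL = np̄ + 3·√(np̄(1−p̄)) = 66.0000 + 3 × √(66.0000×0.83500) = 66.0000 + 3 × 7.4236 = 88.2708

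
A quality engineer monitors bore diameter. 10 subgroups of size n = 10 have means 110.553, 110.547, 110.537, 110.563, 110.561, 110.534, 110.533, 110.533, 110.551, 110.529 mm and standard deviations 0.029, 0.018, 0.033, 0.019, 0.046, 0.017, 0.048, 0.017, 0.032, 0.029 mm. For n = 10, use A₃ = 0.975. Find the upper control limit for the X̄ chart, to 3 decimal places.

110.572

X̄̄ = (110.553 + 110.547 + 110.537 + 110.563 + 110.561 + 110.534 + 110.533 + 110.533 + 110.551 + 110.529) / 10 = 110.5441
s̄ = (0.029 + 0.018 + 0.033 + 0.019 + 0.046 + 0.017 + 0.048 + 0.017 + 0.032 + 0.029) / 10 = 0.0288
UCL = X̄̄ + A₃·s̄ = 110.5441 + 0.975 × 0.0288 = 110.5722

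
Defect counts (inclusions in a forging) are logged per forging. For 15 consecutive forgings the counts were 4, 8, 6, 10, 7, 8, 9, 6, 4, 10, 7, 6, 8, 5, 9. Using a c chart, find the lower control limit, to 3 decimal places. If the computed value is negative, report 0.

c̄ = (4 + 8 + 6 + 10 + 7 + 8 + 9 + 6 + 4 + 10 + 7 + 6 + 8 + 5 + 9) / 15 = 107 / 15 = 7.1333
LCL = c̄ − 3√c̄ = 7.1333 − 3 × 2.6708 = -0.8792 → 0 (cannot be negative)

0.000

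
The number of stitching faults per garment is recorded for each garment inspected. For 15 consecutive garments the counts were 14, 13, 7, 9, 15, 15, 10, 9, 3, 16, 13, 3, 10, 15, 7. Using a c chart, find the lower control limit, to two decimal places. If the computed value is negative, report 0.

c̄ = (14 + 13 + 7 + 9 + 15 + 15 + 10 + 9 + 3 + 16 + 13 + 3 + 10 + 15 + 7) / 15 = 159 / 15 = 10.6000
LCL = c̄ − 3√c̄ = 10.6000 − 3 × 3.2558 = 0.8327

0.83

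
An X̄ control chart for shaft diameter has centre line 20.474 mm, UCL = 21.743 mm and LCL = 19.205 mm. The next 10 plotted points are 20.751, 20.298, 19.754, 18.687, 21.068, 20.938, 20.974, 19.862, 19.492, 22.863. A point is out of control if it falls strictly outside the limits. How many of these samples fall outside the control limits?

2

Compare each point to [19.205, 21.743]: sample 4 = 18.687 < LCL; sample 10 = 22.863 > UCL.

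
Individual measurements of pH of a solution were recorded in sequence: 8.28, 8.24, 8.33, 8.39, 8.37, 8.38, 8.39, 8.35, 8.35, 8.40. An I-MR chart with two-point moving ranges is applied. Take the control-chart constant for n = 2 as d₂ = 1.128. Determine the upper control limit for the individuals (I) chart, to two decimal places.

X̄ = (8.28 + 8.24 + 8.33 + 8.39 + 8.37 + 8.38 + 8.39 + 8.35 + 8.35 + 8.40) / 10 = 8.3480
Moving ranges: 0.04, 0.09, 0.06, 0.02, 0.01, 0.01, 0.04, 0.00, 0.05; M̄R̄ = 0.3200 / 9 = 0.0356
UCL = X̄ + 3·M̄R̄/d₂ = 8.3480 + 3 × 0.0356 / 1.128 = 8.4426

8.44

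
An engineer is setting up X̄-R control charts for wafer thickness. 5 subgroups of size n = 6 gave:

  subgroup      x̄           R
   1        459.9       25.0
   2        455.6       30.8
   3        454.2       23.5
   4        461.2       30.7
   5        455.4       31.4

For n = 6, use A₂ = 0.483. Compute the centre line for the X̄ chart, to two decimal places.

X̄̄ = (459.9 + 455.6 + 454.2 + 461.2 + 455.4) / 5 = 2286.3000 / 5 = 457.2600
CL = X̄̄ = 457.2600

457.26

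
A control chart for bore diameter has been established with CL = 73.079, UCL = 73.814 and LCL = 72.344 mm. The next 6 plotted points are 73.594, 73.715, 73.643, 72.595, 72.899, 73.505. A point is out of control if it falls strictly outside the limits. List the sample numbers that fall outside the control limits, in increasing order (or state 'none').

none

All 6 points lie within [72.344, 73.814].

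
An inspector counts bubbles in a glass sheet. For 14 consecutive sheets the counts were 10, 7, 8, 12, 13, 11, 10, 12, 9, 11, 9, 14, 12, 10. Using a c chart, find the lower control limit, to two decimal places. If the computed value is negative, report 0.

0.82

c̄ = (10 + 7 + 8 + 12 + 13 + 11 + 10 + 12 + 9 + 11 + 9 + 14 + 12 + 10) / 14 = 148 / 14 = 10.5714
LCL = c̄ − 3√c̄ = 10.5714 − 3 × 3.2514 = 0.8173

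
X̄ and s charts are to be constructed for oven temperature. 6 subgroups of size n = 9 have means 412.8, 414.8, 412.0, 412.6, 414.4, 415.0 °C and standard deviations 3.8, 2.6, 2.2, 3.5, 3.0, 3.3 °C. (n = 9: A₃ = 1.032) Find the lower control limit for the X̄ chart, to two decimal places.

X̄̄ = (412.8 + 414.8 + 412.0 + 412.6 + 414.4 + 415.0) / 6 = 413.6000
s̄ = (3.8 + 2.6 + 2.2 + 3.5 + 3.0 + 3.3) / 6 = 3.0667
LCL = X̄̄ − A₃·s̄ = 413.6000 − 1.032 × 3.0667 = 410.4352

410.44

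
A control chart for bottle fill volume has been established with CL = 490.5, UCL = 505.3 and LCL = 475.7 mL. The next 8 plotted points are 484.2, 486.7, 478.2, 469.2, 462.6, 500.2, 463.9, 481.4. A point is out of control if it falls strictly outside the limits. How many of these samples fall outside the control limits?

Compare each point to [475.7, 505.3]: sample 4 = 469.2 < LCL; sample 5 = 462.6 < LCL; sample 7 = 463.9 < LCL.

3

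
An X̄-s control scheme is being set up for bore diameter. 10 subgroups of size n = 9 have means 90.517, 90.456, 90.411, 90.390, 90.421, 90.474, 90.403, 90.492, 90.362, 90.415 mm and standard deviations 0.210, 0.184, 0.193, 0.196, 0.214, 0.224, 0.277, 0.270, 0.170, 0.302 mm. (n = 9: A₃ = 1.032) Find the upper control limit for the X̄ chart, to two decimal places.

90.67

X̄̄ = (90.517 + 90.456 + 90.411 + 90.390 + 90.421 + 90.474 + 90.403 + 90.492 + 90.362 + 90.415) / 10 = 90.4341
s̄ = (0.210 + 0.184 + 0.193 + 0.196 + 0.214 + 0.224 + 0.277 + 0.270 + 0.170 + 0.302) / 10 = 0.2240
UCL = X̄̄ + A₃·s̄ = 90.4341 + 1.032 × 0.2240 = 90.6653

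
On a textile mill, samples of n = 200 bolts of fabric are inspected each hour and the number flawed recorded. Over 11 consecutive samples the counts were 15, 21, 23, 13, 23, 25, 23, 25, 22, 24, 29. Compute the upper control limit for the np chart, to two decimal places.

35.39

p̄ = Σdᵢ / (k·n) = 243 / (11 × 200) = 0.11045
UCL = np̄ + 3·√(np̄(1−p̄)) = 22.0909 + 3 × √(22.0909×0.88955) = 22.0909 + 3 × 4.4329 = 35.3897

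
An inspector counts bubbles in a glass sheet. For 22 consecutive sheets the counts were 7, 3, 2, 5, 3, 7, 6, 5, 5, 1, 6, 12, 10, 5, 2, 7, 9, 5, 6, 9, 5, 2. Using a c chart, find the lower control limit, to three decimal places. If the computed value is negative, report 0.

c̄ = (7 + 3 + 2 + 5 + 3 + 7 + 6 + 5 + 5 + 1 + 6 + 12 + 10 + 5 + 2 + 7 + 9 + 5 + 6 + 9 + 5 + 2) / 22 = 122 / 22 = 5.5455
LCL = c̄ − 3√c̄ = 5.5455 − 3 × 2.3549 = -1.5192 → 0 (cannot be negative)

0.000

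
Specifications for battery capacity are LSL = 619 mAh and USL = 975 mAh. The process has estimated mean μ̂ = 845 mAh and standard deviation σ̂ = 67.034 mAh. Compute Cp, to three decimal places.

0.885

Cp = (USL − LSL) / (6σ̂) = (975 − 619) / (6 × 67.034) = 356.0000 / 402.2040 = 0.8851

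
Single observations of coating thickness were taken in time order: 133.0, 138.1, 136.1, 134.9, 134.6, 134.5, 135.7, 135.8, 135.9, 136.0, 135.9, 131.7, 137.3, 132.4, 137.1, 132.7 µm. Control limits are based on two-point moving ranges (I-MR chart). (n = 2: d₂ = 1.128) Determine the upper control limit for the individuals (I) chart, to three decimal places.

X̄ = (133.0 + 138.1 + 136.1 + 134.9 + 134.6 + 134.5 + 135.7 + 135.8 + 135.9 + 136.0 + 135.9 + 131.7 + 137.3 + 132.4 + 137.1 + 132.7) / 16 = 135.1062
Moving ranges: 5.1, 2.0, 1.2, 0.3, 0.1, 1.2, 0.1, 0.1, 0.1, 0.1, 4.2, 5.6, 4.9, 4.7, 4.4; M̄R̄ = 34.1000 / 15 = 2.2733
UCL = X̄ + 3·M̄R̄/d₂ = 135.1062 + 3 × 2.2733 / 1.128 = 141.1523

141.152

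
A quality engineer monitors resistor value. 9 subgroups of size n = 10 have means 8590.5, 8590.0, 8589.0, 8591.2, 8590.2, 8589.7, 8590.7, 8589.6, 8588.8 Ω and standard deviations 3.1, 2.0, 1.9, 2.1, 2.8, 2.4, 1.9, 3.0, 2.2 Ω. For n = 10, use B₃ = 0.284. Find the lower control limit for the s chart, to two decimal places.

s̄ = (3.1 + 2.0 + 1.9 + 2.1 + 2.8 + 2.4 + 1.9 + 3.0 + 2.2) / 9 = 2.3778
LCL_s = B₃·s̄ = 0.284 × 2.3778 = 0.6753

0.68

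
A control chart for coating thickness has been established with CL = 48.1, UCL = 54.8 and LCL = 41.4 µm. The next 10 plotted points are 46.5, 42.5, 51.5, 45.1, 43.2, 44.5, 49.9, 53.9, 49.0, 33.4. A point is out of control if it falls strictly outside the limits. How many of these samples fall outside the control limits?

Compare each point to [41.4, 54.8]: sample 10 = 33.4 < LCL.

1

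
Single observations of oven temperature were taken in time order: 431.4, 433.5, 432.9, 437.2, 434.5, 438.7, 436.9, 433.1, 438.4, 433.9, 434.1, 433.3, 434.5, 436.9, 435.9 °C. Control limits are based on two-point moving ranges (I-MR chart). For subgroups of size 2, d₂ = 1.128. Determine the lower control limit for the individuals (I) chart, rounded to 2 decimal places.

X̄ = (431.4 + 433.5 + 432.9 + 437.2 + 434.5 + 438.7 + 436.9 + 433.1 + 438.4 + 433.9 + 434.1 + 433.3 + 434.5 + 436.9 + 435.9) / 15 = 435.0133
Moving ranges: 2.1, 0.6, 4.3, 2.7, 4.2, 1.8, 3.8, 5.3, 4.5, 0.2, 0.8, 1.2, 2.4, 1.0; M̄R̄ = 34.9000 / 14 = 2.4929
LCL = X̄ − 3·M̄R̄/d₂ = 435.0133 − 3 × 2.4929 / 1.128 = 428.3834

428.38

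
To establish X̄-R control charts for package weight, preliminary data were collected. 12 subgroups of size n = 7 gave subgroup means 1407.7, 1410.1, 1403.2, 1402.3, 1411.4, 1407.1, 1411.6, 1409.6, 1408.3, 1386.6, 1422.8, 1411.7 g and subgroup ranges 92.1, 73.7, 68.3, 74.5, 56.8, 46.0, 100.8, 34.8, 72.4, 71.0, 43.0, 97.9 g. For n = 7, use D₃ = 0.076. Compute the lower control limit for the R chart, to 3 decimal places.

R̄ = (92.1 + 73.7 + 68.3 + 74.5 + 56.8 + 46.0 + 100.8 + 34.8 + 72.4 + 71.0 + 43.0 + 97.9) / 12 = 831.3000 / 12 = 69.2750
LCL_R = D₃·R̄ = 0.076 × 69.2750 = 5.2649

5.265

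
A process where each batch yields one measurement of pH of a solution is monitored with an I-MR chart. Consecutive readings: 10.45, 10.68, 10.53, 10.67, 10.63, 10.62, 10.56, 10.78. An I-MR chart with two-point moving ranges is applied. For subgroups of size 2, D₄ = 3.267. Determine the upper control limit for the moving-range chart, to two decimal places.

Moving ranges: 0.23, 0.15, 0.14, 0.04, 0.01, 0.06, 0.22; M̄R̄ = 0.8500 / 7 = 0.1214
UCL_MR = D₄·M̄R̄ = 3.267 × 0.1214 = 0.3967

0.40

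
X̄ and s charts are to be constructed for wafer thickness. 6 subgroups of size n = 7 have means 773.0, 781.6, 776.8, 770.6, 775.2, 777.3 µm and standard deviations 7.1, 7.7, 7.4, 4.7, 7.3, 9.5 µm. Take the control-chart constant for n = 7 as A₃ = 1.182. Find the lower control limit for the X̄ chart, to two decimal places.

767.14

X̄̄ = (773.0 + 781.6 + 776.8 + 770.6 + 775.2 + 777.3) / 6 = 775.7500
s̄ = (7.1 + 7.7 + 7.4 + 4.7 + 7.3 + 9.5) / 6 = 7.2833
LCL = X̄̄ − A₃·s̄ = 775.7500 − 1.182 × 7.2833 = 767.1411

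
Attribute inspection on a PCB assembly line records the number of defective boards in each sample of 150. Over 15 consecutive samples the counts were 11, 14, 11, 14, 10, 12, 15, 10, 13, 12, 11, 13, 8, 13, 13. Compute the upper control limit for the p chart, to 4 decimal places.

0.1465

p̄ = Σdᵢ / (k·n) = 180 / (15 × 150) = 0.08000
UCL = p̄ + 3·√(p̄(1−p̄)/n) = 0.08000 + 3 × √(0.08000×0.92000/150) = 0.08000 + 3 × 0.02215 = 0.14645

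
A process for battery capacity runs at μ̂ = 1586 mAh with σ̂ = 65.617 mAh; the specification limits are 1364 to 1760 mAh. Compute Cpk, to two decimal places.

0.88

Cpu = (USL − μ̂) / (3σ̂) = (1760 − 1586) / (3 × 65.617) = 0.8839; Cpl = (μ̂ − LSL) / (3σ̂) = (1586 − 1364) / (3 × 65.617) = 1.1278; Cpk = min(Cpu, Cpl) = 0.8839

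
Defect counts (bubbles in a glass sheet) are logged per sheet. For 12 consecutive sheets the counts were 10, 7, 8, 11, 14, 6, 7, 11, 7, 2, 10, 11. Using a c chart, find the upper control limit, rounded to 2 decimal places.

17.50

c̄ = (10 + 7 + 8 + 11 + 14 + 6 + 7 + 11 + 7 + 2 + 10 + 11) / 12 = 104 / 12 = 8.6667
UCL = c̄ + 3√c̄ = 8.6667 + 3 × √8.6667 = 8.6667 + 3 × 2.9439 = 17.4984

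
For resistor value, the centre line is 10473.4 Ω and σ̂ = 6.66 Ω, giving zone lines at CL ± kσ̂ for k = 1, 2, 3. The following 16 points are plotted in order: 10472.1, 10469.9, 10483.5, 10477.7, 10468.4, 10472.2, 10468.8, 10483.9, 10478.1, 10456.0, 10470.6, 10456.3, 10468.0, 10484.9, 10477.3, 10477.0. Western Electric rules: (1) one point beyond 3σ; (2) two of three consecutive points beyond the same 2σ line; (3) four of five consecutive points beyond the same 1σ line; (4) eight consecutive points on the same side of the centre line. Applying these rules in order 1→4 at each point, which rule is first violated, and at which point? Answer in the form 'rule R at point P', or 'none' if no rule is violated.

rule 2 at point 12

Zone of each point (C = within 1σ̂, B = 1σ̂–2σ̂, A = 2σ̂–3σ̂, * = beyond 3σ̂; sign = side of CL): 1:-C, 2:-C, 3:+B, 4:+C, 5:-C, 6:-C, 7:-C, 8:+B, 9:+C, 10:-A, 11:-C, 12:-A, 13:-C, 14:+B, 15:+C, 16:+C
Rule 2 (two of three consecutive points beyond the same 2σ limit) is satisfied at point 12.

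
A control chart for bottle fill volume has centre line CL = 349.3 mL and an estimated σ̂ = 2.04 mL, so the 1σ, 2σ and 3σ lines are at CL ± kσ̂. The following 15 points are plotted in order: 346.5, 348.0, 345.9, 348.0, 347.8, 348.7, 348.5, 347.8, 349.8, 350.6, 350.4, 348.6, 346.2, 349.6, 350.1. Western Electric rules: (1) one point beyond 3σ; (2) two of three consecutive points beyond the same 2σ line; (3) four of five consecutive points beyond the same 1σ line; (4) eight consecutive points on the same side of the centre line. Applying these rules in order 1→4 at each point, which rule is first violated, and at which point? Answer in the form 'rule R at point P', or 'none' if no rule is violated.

Zone of each point (C = within 1σ̂, B = 1σ̂–2σ̂, A = 2σ̂–3σ̂, * = beyond 3σ̂; sign = side of CL): 1:-B, 2:-C, 3:-B, 4:-C, 5:-C, 6:-C, 7:-C, 8:-C, 9:+C, 10:+C, 11:+C, 12:-C, 13:-B, 14:+C, 15:+C
Rule 4 (eight consecutive points on the same side of the centre line) is satisfied at point 8.

rule 4 at point 8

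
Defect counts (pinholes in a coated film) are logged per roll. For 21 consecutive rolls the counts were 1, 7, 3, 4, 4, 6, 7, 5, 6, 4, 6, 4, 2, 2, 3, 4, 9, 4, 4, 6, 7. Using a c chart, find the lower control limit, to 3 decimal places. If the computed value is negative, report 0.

c̄ = (1 + 7 + 3 + 4 + 4 + 6 + 7 + 5 + 6 + 4 + 6 + 4 + 2 + 2 + 3 + 4 + 9 + 4 + 4 + 6 + 7) / 21 = 98 / 21 = 4.6667
LCL = c̄ − 3√c̄ = 4.6667 − 3 × 2.1602 = -1.8141 → 0 (cannot be negative)

0.000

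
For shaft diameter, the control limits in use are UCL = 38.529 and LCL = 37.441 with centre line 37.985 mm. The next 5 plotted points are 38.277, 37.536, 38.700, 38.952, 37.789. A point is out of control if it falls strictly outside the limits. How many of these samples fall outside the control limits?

2

Compare each point to [37.441, 38.529]: sample 3 = 38.700 > UCL; sample 4 = 38.952 > UCL.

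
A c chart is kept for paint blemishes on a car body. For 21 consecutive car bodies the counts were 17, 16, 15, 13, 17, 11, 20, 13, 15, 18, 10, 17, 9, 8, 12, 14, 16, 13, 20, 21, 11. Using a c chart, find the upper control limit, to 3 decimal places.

c̄ = (17 + 16 + 15 + 13 + 17 + 11 + 20 + 13 + 15 + 18 + 10 + 17 + 9 + 8 + 12 + 14 + 16 + 13 + 20 + 21 + 11) / 21 = 306 / 21 = 14.5714
UCL = c̄ + 3√c̄ = 14.5714 + 3 × √14.5714 = 14.5714 + 3 × 3.8173 = 26.0232

26.023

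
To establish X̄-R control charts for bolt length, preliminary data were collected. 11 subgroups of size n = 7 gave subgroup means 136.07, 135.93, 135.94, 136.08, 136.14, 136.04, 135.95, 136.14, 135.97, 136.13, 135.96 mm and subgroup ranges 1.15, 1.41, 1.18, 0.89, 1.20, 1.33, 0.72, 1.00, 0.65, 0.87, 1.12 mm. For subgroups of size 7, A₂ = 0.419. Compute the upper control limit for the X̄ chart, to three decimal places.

X̄̄ = (136.07 + 135.93 + 135.94 + 136.08 + 136.14 + 136.04 + 135.95 + 136.14 + 135.97 + 136.13 + 135.96) / 11 = 1496.3500 / 11 = 136.0318
R̄ = (1.15 + 1.41 + 1.18 + 0.89 + 1.20 + 1.33 + 0.72 + 1.00 + 0.65 + 0.87 + 1.12) / 11 = 11.5200 / 11 = 1.0473
UCL = X̄̄ + A₂·R̄ = 136.0318 + 0.419 × 1.0473 = 136.4706

136.471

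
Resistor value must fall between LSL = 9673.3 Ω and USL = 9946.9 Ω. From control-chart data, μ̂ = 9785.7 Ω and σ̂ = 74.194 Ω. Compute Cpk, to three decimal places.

0.505

Cpu = (USL − μ̂) / (3σ̂) = (9946.9 − 9785.7) / (3 × 74.194) = 0.7242; Cpl = (μ̂ − LSL) / (3σ̂) = (9785.7 − 9673.3) / (3 × 74.194) = 0.5050; Cpk = min(Cpu, Cpl) = 0.5050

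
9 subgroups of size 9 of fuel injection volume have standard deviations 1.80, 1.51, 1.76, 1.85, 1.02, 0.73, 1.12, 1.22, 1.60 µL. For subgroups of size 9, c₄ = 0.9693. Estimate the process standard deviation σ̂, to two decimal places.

s̄ = (1.80 + 1.51 + 1.76 + 1.85 + 1.02 + 0.73 + 1.12 + 1.22 + 1.60) / 9 = 1.4011
σ̂ = s̄ / c₄ = 1.4011 / 0.9693 = 1.4455

1.45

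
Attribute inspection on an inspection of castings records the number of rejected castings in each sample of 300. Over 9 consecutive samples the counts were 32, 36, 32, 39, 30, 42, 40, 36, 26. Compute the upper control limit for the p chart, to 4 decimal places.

p̄ = Σdᵢ / (k·n) = 313 / (9 × 300) = 0.11593
UCL = p̄ + 3·√(p̄(1−p̄)/n) = 0.11593 + 3 × √(0.11593×0.88407/300) = 0.11593 + 3 × 0.01848 = 0.17138

0.1714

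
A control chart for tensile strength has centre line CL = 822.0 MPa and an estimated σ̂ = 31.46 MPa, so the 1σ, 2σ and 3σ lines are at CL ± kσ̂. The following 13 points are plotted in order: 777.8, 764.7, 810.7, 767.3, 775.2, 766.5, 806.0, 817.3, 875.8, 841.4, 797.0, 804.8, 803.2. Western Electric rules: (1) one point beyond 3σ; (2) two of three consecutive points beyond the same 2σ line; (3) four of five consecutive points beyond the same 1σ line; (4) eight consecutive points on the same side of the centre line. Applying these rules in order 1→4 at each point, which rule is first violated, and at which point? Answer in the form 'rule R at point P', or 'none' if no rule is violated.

Zone of each point (C = within 1σ̂, B = 1σ̂–2σ̂, A = 2σ̂–3σ̂, * = beyond 3σ̂; sign = side of CL): 1:-B, 2:-B, 3:-C, 4:-B, 5:-B, 6:-B, 7:-C, 8:-C, 9:+B, 10:+C, 11:-C, 12:-C, 13:-C
Rule 3 (four of five consecutive points beyond the same 1σ limit) is satisfied at point 5.

rule 3 at point 5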